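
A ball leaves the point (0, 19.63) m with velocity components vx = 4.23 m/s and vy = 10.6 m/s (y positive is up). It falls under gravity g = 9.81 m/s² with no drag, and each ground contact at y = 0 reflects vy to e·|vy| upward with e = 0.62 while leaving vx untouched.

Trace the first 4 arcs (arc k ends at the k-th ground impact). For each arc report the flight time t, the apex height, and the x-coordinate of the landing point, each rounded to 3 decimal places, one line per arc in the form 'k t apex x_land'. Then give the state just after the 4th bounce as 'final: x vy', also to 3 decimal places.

1 3.354 25.357 14.188
2 2.819 9.747 26.114
3 1.748 3.747 33.508
4 1.084 1.440 38.092
final: 38.092 3.296

Arc 1: start y=19.630, vy=10.600 → t=3.354, apex=25.357, x_land=14.188, impact vy=-22.305
  bounce: vy ← 0.62·22.305 = 13.829
Arc 2: start y=0.000, vy=13.829 → t=2.819, apex=9.747, x_land=26.114, impact vy=-13.829
  bounce: vy ← 0.62·13.829 = 8.574
Arc 3: start y=0.000, vy=8.574 → t=1.748, apex=3.747, x_land=33.508, impact vy=-8.574
  bounce: vy ← 0.62·8.574 = 5.316
Arc 4: start y=0.000, vy=5.316 → t=1.084, apex=1.440, x_land=38.092, impact vy=-5.316
  bounce: vy ← 0.62·5.316 = 3.296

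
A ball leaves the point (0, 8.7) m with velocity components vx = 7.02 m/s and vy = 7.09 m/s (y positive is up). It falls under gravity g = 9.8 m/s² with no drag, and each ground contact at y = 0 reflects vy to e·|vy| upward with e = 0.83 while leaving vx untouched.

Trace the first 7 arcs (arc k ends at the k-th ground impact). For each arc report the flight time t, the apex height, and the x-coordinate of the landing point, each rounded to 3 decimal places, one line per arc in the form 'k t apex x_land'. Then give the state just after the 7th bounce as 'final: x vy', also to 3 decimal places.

Arc 1: start y=8.700, vy=7.090 → t=2.240, apex=11.265, x_land=15.723, impact vy=-14.859
  bounce: vy ← 0.83·14.859 = 12.333
Arc 2: start y=0.000, vy=12.333 → t=2.517, apex=7.760, x_land=33.391, impact vy=-12.333
  bounce: vy ← 0.83·12.333 = 10.236
Arc 3: start y=0.000, vy=10.236 → t=2.089, apex=5.346, x_land=48.057, impact vy=-10.236
  bounce: vy ← 0.83·10.236 = 8.496
Arc 4: start y=0.000, vy=8.496 → t=1.734, apex=3.683, x_land=60.229, impact vy=-8.496
  bounce: vy ← 0.83·8.496 = 7.052
Arc 5: start y=0.000, vy=7.052 → t=1.439, apex=2.537, x_land=70.331, impact vy=-7.052
  bounce: vy ← 0.83·7.052 = 5.853
Arc 6: start y=0.000, vy=5.853 → t=1.194, apex=1.748, x_land=78.717, impact vy=-5.853
  bounce: vy ← 0.83·5.853 = 4.858
Arc 7: start y=0.000, vy=4.858 → t=0.991, apex=1.204, x_land=85.676, impact vy=-4.858
  bounce: vy ← 0.83·4.858 = 4.032

1 2.240 11.265 15.723
2 2.517 7.760 33.391
3 2.089 5.346 48.057
4 1.734 3.683 60.229
5 1.439 2.537 70.331
6 1.194 1.748 78.717
7 0.991 1.204 85.676
final: 85.676 4.032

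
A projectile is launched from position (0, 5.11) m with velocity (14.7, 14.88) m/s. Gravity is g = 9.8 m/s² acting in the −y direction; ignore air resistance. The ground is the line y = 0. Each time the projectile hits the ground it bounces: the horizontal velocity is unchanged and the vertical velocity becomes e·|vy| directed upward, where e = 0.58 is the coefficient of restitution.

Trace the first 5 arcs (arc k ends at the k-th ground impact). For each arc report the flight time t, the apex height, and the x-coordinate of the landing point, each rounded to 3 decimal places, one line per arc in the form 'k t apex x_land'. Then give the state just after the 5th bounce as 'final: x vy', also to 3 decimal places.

1 3.348 16.407 49.219
2 2.123 5.519 80.421
3 1.231 1.857 98.518
4 0.714 0.625 109.015
5 0.414 0.210 115.103
final: 115.103 1.177

Arc 1: start y=5.110, vy=14.880 → t=3.348, apex=16.407, x_land=49.219, impact vy=-17.932
  bounce: vy ← 0.58·17.932 = 10.401
Arc 2: start y=0.000, vy=10.401 → t=2.123, apex=5.519, x_land=80.421, impact vy=-10.401
  bounce: vy ← 0.58·10.401 = 6.032
Arc 3: start y=0.000, vy=6.032 → t=1.231, apex=1.857, x_land=98.518, impact vy=-6.032
  bounce: vy ← 0.58·6.032 = 3.499
Arc 4: start y=0.000, vy=3.499 → t=0.714, apex=0.625, x_land=109.015, impact vy=-3.499
  bounce: vy ← 0.58·3.499 = 2.029
Arc 5: start y=0.000, vy=2.029 → t=0.414, apex=0.210, x_land=115.103, impact vy=-2.029
  bounce: vy ← 0.58·2.029 = 1.177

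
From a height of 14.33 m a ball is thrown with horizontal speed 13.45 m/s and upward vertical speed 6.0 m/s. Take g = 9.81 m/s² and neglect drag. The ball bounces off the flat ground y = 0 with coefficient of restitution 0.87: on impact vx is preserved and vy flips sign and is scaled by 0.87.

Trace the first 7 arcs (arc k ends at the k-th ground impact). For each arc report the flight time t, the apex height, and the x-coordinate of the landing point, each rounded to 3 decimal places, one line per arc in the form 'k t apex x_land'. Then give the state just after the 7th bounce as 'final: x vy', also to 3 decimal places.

Arc 1: start y=14.330, vy=6.000 → t=2.427, apex=16.165, x_land=32.643, impact vy=-17.809
  bounce: vy ← 0.87·17.809 = 15.494
Arc 2: start y=0.000, vy=15.494 → t=3.159, apex=12.235, x_land=75.128, impact vy=-15.494
  bounce: vy ← 0.87·15.494 = 13.480
Arc 3: start y=0.000, vy=13.480 → t=2.748, apex=9.261, x_land=112.090, impact vy=-13.480
  bounce: vy ← 0.87·13.480 = 11.727
Arc 4: start y=0.000, vy=11.727 → t=2.391, apex=7.010, x_land=144.248, impact vy=-11.727
  bounce: vy ← 0.87·11.727 = 10.203
Arc 5: start y=0.000, vy=10.203 → t=2.080, apex=5.305, x_land=172.224, impact vy=-10.203
  bounce: vy ← 0.87·10.203 = 8.876
Arc 6: start y=0.000, vy=8.876 → t=1.810, apex=4.016, x_land=196.564, impact vy=-8.876
  bounce: vy ← 0.87·8.876 = 7.722
Arc 7: start y=0.000, vy=7.722 → t=1.574, apex=3.040, x_land=217.739, impact vy=-7.722
  bounce: vy ← 0.87·7.722 = 6.718

1 2.427 16.165 32.643
2 3.159 12.235 75.128
3 2.748 9.261 112.090
4 2.391 7.010 144.248
5 2.080 5.305 172.224
6 1.810 4.016 196.564
7 1.574 3.040 217.739
final: 217.739 6.718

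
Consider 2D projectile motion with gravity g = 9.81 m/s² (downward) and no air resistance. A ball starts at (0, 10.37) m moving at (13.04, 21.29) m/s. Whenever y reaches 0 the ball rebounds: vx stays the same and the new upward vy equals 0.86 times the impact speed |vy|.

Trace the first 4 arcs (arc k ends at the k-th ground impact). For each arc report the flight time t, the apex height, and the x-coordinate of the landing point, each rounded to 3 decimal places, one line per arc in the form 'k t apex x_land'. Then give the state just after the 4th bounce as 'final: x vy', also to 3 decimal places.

1 4.783 33.472 62.364
2 4.493 24.756 120.955
3 3.864 18.310 171.343
4 3.323 13.542 214.676
final: 214.676 14.018

Arc 1: start y=10.370, vy=21.290 → t=4.783, apex=33.472, x_land=62.364, impact vy=-25.627
  bounce: vy ← 0.86·25.627 = 22.039
Arc 2: start y=0.000, vy=22.039 → t=4.493, apex=24.756, x_land=120.955, impact vy=-22.039
  bounce: vy ← 0.86·22.039 = 18.953
Arc 3: start y=0.000, vy=18.953 → t=3.864, apex=18.310, x_land=171.343, impact vy=-18.953
  bounce: vy ← 0.86·18.953 = 16.300
Arc 4: start y=0.000, vy=16.300 → t=3.323, apex=13.542, x_land=214.676, impact vy=-16.300
  bounce: vy ← 0.86·16.300 = 14.018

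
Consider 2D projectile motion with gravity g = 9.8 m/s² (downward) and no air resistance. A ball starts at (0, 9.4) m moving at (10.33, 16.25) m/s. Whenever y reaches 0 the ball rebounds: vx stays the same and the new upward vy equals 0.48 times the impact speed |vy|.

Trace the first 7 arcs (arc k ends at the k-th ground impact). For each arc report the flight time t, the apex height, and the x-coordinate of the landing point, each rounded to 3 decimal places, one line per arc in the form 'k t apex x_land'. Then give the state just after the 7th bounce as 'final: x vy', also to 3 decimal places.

Arc 1: start y=9.400, vy=16.250 → t=3.819, apex=22.873, x_land=39.447, impact vy=-21.173
  bounce: vy ← 0.48·21.173 = 10.163
Arc 2: start y=0.000, vy=10.163 → t=2.074, apex=5.270, x_land=60.873, impact vy=-10.163
  bounce: vy ← 0.48·10.163 = 4.878
Arc 3: start y=0.000, vy=4.878 → t=0.996, apex=1.214, x_land=71.157, impact vy=-4.878
  bounce: vy ← 0.48·4.878 = 2.342
Arc 4: start y=0.000, vy=2.342 → t=0.478, apex=0.280, x_land=76.093, impact vy=-2.342
  bounce: vy ← 0.48·2.342 = 1.124
Arc 5: start y=0.000, vy=1.124 → t=0.229, apex=0.064, x_land=78.463, impact vy=-1.124
  bounce: vy ← 0.48·1.124 = 0.540
Arc 6: start y=0.000, vy=0.540 → t=0.110, apex=0.015, x_land=79.600, impact vy=-0.540
  bounce: vy ← 0.48·0.540 = 0.259
Arc 7: start y=0.000, vy=0.259 → t=0.053, apex=0.003, x_land=80.146, impact vy=-0.259
  bounce: vy ← 0.48·0.259 = 0.124

1 3.819 22.873 39.447
2 2.074 5.270 60.873
3 0.996 1.214 71.157
4 0.478 0.280 76.093
5 0.229 0.064 78.463
6 0.110 0.015 79.600
7 0.053 0.003 80.146
final: 80.146 0.124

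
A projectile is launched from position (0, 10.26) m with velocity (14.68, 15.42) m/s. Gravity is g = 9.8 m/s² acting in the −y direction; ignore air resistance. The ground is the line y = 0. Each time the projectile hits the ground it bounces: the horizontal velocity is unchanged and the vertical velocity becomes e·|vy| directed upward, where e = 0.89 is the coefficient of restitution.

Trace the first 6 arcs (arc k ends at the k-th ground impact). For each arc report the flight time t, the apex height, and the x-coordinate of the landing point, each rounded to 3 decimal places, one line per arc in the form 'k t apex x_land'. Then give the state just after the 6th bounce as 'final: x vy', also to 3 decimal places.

Arc 1: start y=10.260, vy=15.420 → t=3.711, apex=22.391, x_land=54.480, impact vy=-20.949
  bounce: vy ← 0.89·20.949 = 18.645
Arc 2: start y=0.000, vy=18.645 → t=3.805, apex=17.736, x_land=110.338, impact vy=-18.645
  bounce: vy ← 0.89·18.645 = 16.594
Arc 3: start y=0.000, vy=16.594 → t=3.387, apex=14.049, x_land=160.052, impact vy=-16.594
  bounce: vy ← 0.89·16.594 = 14.769
Arc 4: start y=0.000, vy=14.769 → t=3.014, apex=11.128, x_land=204.298, impact vy=-14.769
  bounce: vy ← 0.89·14.769 = 13.144
Arc 5: start y=0.000, vy=13.144 → t=2.682, apex=8.815, x_land=243.676, impact vy=-13.144
  bounce: vy ← 0.89·13.144 = 11.698
Arc 6: start y=0.000, vy=11.698 → t=2.387, apex=6.982, x_land=278.723, impact vy=-11.698
  bounce: vy ← 0.89·11.698 = 10.411

1 3.711 22.391 54.480
2 3.805 17.736 110.338
3 3.387 14.049 160.052
4 3.014 11.128 204.298
5 2.682 8.815 243.676
6 2.387 6.982 278.723
final: 278.723 10.411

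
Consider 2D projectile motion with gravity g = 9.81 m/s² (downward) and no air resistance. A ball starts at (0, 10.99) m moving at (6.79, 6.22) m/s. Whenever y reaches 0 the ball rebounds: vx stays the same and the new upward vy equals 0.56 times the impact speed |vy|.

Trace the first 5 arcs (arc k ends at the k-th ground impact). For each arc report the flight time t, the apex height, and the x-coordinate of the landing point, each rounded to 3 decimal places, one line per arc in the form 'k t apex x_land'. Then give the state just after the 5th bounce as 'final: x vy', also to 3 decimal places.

1 2.260 12.962 15.343
2 1.821 4.065 27.705
3 1.020 1.275 34.628
4 0.571 0.400 38.505
5 0.320 0.125 40.676
final: 40.676 0.878

Arc 1: start y=10.990, vy=6.220 → t=2.260, apex=12.962, x_land=15.343, impact vy=-15.947
  bounce: vy ← 0.56·15.947 = 8.930
Arc 2: start y=0.000, vy=8.930 → t=1.821, apex=4.065, x_land=27.705, impact vy=-8.930
  bounce: vy ← 0.56·8.930 = 5.001
Arc 3: start y=0.000, vy=5.001 → t=1.020, apex=1.275, x_land=34.628, impact vy=-5.001
  bounce: vy ← 0.56·5.001 = 2.801
Arc 4: start y=0.000, vy=2.801 → t=0.571, apex=0.400, x_land=38.505, impact vy=-2.801
  bounce: vy ← 0.56·2.801 = 1.568
Arc 5: start y=0.000, vy=1.568 → t=0.320, apex=0.125, x_land=40.676, impact vy=-1.568
  bounce: vy ← 0.56·1.568 = 0.878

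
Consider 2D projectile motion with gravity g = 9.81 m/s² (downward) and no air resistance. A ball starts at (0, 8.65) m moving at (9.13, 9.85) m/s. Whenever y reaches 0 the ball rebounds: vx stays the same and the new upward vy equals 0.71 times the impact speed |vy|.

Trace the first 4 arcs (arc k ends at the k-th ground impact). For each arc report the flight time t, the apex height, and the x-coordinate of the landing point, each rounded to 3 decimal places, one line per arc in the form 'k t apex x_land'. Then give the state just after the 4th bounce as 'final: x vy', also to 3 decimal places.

Arc 1: start y=8.650, vy=9.850 → t=2.669, apex=13.595, x_land=24.367, impact vy=-16.332
  bounce: vy ← 0.71·16.332 = 11.596
Arc 2: start y=0.000, vy=11.596 → t=2.364, apex=6.853, x_land=45.951, impact vy=-11.596
  bounce: vy ← 0.71·11.596 = 8.233
Arc 3: start y=0.000, vy=8.233 → t=1.678, apex=3.455, x_land=61.276, impact vy=-8.233
  bounce: vy ← 0.71·8.233 = 5.845
Arc 4: start y=0.000, vy=5.845 → t=1.192, apex=1.742, x_land=72.156, impact vy=-5.845
  bounce: vy ← 0.71·5.845 = 4.150

1 2.669 13.595 24.367
2 2.364 6.853 45.951
3 1.678 3.455 61.276
4 1.192 1.742 72.156
final: 72.156 4.150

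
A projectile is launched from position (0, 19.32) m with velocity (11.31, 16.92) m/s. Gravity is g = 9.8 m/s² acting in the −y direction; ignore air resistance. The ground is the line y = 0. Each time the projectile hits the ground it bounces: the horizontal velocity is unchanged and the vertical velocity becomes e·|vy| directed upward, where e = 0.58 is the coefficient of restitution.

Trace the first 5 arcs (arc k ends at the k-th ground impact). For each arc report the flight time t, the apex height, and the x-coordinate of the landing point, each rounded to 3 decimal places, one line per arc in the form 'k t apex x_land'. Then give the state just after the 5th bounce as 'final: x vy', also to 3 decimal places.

Arc 1: start y=19.320, vy=16.920 → t=4.358, apex=33.926, x_land=49.287, impact vy=-25.787
  bounce: vy ← 0.58·25.787 = 14.956
Arc 2: start y=0.000, vy=14.956 → t=3.052, apex=11.413, x_land=83.809, impact vy=-14.956
  bounce: vy ← 0.58·14.956 = 8.675
Arc 3: start y=0.000, vy=8.675 → t=1.770, apex=3.839, x_land=103.831, impact vy=-8.675
  bounce: vy ← 0.58·8.675 = 5.031
Arc 4: start y=0.000, vy=5.031 → t=1.027, apex=1.292, x_land=115.444, impact vy=-5.031
  bounce: vy ← 0.58·5.031 = 2.918
Arc 5: start y=0.000, vy=2.918 → t=0.596, apex=0.434, x_land=122.180, impact vy=-2.918
  bounce: vy ← 0.58·2.918 = 1.693

1 4.358 33.926 49.287
2 3.052 11.413 83.809
3 1.770 3.839 103.831
4 1.027 1.292 115.444
5 0.596 0.434 122.180
final: 122.180 1.693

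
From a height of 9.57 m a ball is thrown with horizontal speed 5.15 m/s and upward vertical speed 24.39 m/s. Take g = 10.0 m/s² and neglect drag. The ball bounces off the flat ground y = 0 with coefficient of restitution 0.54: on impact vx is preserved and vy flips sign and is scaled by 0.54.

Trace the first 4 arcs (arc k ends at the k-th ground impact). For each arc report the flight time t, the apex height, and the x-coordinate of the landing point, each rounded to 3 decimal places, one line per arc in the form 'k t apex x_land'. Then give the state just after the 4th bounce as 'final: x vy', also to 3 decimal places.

1 5.243 39.314 27.002
2 3.028 11.464 42.598
3 1.635 3.343 51.020
4 0.883 0.975 55.568
final: 55.568 2.384

Arc 1: start y=9.570, vy=24.390 → t=5.243, apex=39.314, x_land=27.002, impact vy=-28.041
  bounce: vy ← 0.54·28.041 = 15.142
Arc 2: start y=0.000, vy=15.142 → t=3.028, apex=11.464, x_land=42.598, impact vy=-15.142
  bounce: vy ← 0.54·15.142 = 8.177
Arc 3: start y=0.000, vy=8.177 → t=1.635, apex=3.343, x_land=51.020, impact vy=-8.177
  bounce: vy ← 0.54·8.177 = 4.415
Arc 4: start y=0.000, vy=4.415 → t=0.883, apex=0.975, x_land=55.568, impact vy=-4.415
  bounce: vy ← 0.54·4.415 = 2.384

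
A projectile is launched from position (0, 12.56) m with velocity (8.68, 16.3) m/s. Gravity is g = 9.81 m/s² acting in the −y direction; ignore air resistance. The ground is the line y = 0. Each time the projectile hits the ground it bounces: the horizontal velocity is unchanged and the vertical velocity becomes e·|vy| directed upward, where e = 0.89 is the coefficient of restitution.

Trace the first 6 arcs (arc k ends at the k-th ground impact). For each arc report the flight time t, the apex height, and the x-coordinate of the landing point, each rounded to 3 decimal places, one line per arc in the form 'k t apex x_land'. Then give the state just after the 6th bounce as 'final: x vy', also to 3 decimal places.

Arc 1: start y=12.560, vy=16.300 → t=3.968, apex=26.102, x_land=34.446, impact vy=-22.630
  bounce: vy ← 0.89·22.630 = 20.141
Arc 2: start y=0.000, vy=20.141 → t=4.106, apex=20.675, x_land=70.087, impact vy=-20.141
  bounce: vy ← 0.89·20.141 = 17.925
Arc 3: start y=0.000, vy=17.925 → t=3.654, apex=16.377, x_land=101.808, impact vy=-17.925
  bounce: vy ← 0.89·17.925 = 15.953
Arc 4: start y=0.000, vy=15.953 → t=3.252, apex=12.972, x_land=130.040, impact vy=-15.953
  bounce: vy ← 0.89·15.953 = 14.199
Arc 5: start y=0.000, vy=14.199 → t=2.895, apex=10.275, x_land=155.166, impact vy=-14.199
  bounce: vy ← 0.89·14.199 = 12.637
Arc 6: start y=0.000, vy=12.637 → t=2.576, apex=8.139, x_land=177.528, impact vy=-12.637
  bounce: vy ← 0.89·12.637 = 11.247

1 3.968 26.102 34.446
2 4.106 20.675 70.087
3 3.654 16.377 101.808
4 3.252 12.972 130.040
5 2.895 10.275 155.166
6 2.576 8.139 177.528
final: 177.528 11.247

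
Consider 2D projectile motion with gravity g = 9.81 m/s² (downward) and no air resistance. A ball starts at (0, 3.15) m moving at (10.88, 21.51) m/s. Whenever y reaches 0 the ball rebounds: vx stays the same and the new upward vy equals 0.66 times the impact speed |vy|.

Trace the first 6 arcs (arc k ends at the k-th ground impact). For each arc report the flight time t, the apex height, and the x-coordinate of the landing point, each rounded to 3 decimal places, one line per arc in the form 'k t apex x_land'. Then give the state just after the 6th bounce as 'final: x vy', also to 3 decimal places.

1 4.527 26.732 49.256
2 3.082 11.644 82.783
3 2.034 5.072 104.911
4 1.342 2.210 119.516
5 0.886 0.962 129.155
6 0.585 0.419 135.516
final: 135.516 1.893

Arc 1: start y=3.150, vy=21.510 → t=4.527, apex=26.732, x_land=49.256, impact vy=-22.902
  bounce: vy ← 0.66·22.902 = 15.115
Arc 2: start y=0.000, vy=15.115 → t=3.082, apex=11.644, x_land=82.783, impact vy=-15.115
  bounce: vy ← 0.66·15.115 = 9.976
Arc 3: start y=0.000, vy=9.976 → t=2.034, apex=5.072, x_land=104.911, impact vy=-9.976
  bounce: vy ← 0.66·9.976 = 6.584
Arc 4: start y=0.000, vy=6.584 → t=1.342, apex=2.210, x_land=119.516, impact vy=-6.584
  bounce: vy ← 0.66·6.584 = 4.346
Arc 5: start y=0.000, vy=4.346 → t=0.886, apex=0.962, x_land=129.155, impact vy=-4.346
  bounce: vy ← 0.66·4.346 = 2.868
Arc 6: start y=0.000, vy=2.868 → t=0.585, apex=0.419, x_land=135.516, impact vy=-2.868
  bounce: vy ← 0.66·2.868 = 1.893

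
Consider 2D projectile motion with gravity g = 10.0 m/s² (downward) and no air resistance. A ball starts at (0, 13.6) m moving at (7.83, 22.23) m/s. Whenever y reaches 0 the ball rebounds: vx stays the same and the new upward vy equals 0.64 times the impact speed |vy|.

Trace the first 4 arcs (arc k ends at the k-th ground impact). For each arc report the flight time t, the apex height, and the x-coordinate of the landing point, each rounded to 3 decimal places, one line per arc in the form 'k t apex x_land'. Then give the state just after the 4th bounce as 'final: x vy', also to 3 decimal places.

1 4.991 38.309 39.079
2 3.543 15.691 66.821
3 2.268 6.427 84.576
4 1.451 2.633 95.939
final: 95.939 4.644

Arc 1: start y=13.600, vy=22.230 → t=4.991, apex=38.309, x_land=39.079, impact vy=-27.680
  bounce: vy ← 0.64·27.680 = 17.715
Arc 2: start y=0.000, vy=17.715 → t=3.543, apex=15.691, x_land=66.821, impact vy=-17.715
  bounce: vy ← 0.64·17.715 = 11.338
Arc 3: start y=0.000, vy=11.338 → t=2.268, apex=6.427, x_land=84.576, impact vy=-11.338
  bounce: vy ← 0.64·11.338 = 7.256
Arc 4: start y=0.000, vy=7.256 → t=1.451, apex=2.633, x_land=95.939, impact vy=-7.256
  bounce: vy ← 0.64·7.256 = 4.644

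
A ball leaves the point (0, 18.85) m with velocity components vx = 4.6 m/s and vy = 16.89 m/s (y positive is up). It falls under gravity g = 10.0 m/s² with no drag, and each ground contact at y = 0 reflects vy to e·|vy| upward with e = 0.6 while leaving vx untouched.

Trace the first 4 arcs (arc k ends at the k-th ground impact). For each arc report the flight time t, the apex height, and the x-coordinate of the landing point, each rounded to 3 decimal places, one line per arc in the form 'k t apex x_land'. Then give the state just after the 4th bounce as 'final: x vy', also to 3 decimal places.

1 4.262 33.114 19.607
2 3.088 11.921 33.813
3 1.853 4.292 42.336
4 1.112 1.545 47.450
final: 47.450 3.335

Arc 1: start y=18.850, vy=16.890 → t=4.262, apex=33.114, x_land=19.607, impact vy=-25.735
  bounce: vy ← 0.6·25.735 = 15.441
Arc 2: start y=0.000, vy=15.441 → t=3.088, apex=11.921, x_land=33.813, impact vy=-15.441
  bounce: vy ← 0.6·15.441 = 9.264
Arc 3: start y=0.000, vy=9.264 → t=1.853, apex=4.292, x_land=42.336, impact vy=-9.264
  bounce: vy ← 0.6·9.264 = 5.559
Arc 4: start y=0.000, vy=5.559 → t=1.112, apex=1.545, x_land=47.450, impact vy=-5.559
  bounce: vy ← 0.6·5.559 = 3.335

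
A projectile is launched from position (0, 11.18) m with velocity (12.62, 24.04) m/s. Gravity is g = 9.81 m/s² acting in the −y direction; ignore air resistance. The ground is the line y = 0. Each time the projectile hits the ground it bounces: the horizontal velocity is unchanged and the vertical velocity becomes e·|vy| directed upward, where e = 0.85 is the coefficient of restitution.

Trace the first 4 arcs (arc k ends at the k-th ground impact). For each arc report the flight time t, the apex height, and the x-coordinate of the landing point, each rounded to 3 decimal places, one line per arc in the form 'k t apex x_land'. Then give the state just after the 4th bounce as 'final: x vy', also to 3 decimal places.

1 5.329 40.636 67.250
2 4.893 29.359 129.001
3 4.159 21.212 181.489
4 3.535 15.326 226.104
final: 226.104 14.739

Arc 1: start y=11.180, vy=24.040 → t=5.329, apex=40.636, x_land=67.250, impact vy=-28.236
  bounce: vy ← 0.85·28.236 = 24.001
Arc 2: start y=0.000, vy=24.001 → t=4.893, apex=29.359, x_land=129.001, impact vy=-24.001
  bounce: vy ← 0.85·24.001 = 20.401
Arc 3: start y=0.000, vy=20.401 → t=4.159, apex=21.212, x_land=181.489, impact vy=-20.401
  bounce: vy ← 0.85·20.401 = 17.340
Arc 4: start y=0.000, vy=17.340 → t=3.535, apex=15.326, x_land=226.104, impact vy=-17.340
  bounce: vy ← 0.85·17.340 = 14.739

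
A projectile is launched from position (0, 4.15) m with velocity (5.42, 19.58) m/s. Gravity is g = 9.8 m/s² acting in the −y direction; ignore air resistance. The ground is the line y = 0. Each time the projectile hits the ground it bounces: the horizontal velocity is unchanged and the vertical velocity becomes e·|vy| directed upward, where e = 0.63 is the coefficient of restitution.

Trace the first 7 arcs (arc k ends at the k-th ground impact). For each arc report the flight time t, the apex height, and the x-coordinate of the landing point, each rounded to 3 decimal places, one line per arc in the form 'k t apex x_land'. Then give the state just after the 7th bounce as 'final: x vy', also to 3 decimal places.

Arc 1: start y=4.150, vy=19.580 → t=4.198, apex=23.710, x_land=22.751, impact vy=-21.557
  bounce: vy ← 0.63·21.557 = 13.581
Arc 2: start y=0.000, vy=13.581 → t=2.772, apex=9.411, x_land=37.774, impact vy=-13.581
  bounce: vy ← 0.63·13.581 = 8.556
Arc 3: start y=0.000, vy=8.556 → t=1.746, apex=3.735, x_land=47.238, impact vy=-8.556
  bounce: vy ← 0.63·8.556 = 5.390
Arc 4: start y=0.000, vy=5.390 → t=1.100, apex=1.482, x_land=53.200, impact vy=-5.390
  bounce: vy ← 0.63·5.390 = 3.396
Arc 5: start y=0.000, vy=3.396 → t=0.693, apex=0.588, x_land=56.957, impact vy=-3.396
  bounce: vy ← 0.63·3.396 = 2.139
Arc 6: start y=0.000, vy=2.139 → t=0.437, apex=0.234, x_land=59.323, impact vy=-2.139
  bounce: vy ← 0.63·2.139 = 1.348
Arc 7: start y=0.000, vy=1.348 → t=0.275, apex=0.093, x_land=60.814, impact vy=-1.348
  bounce: vy ← 0.63·1.348 = 0.849

1 4.198 23.710 22.751
2 2.772 9.411 37.774
3 1.746 3.735 47.238
4 1.100 1.482 53.200
5 0.693 0.588 56.957
6 0.437 0.234 59.323
7 0.275 0.093 60.814
final: 60.814 0.849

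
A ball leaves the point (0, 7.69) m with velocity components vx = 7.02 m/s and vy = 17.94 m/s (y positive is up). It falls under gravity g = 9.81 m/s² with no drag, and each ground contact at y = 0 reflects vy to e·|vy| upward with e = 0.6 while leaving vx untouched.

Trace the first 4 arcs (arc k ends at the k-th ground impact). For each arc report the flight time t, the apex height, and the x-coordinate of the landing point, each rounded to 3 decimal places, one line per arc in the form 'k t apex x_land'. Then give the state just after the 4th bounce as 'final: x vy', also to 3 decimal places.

1 4.045 24.094 28.396
2 2.660 8.674 47.067
3 1.596 3.123 58.269
4 0.957 1.124 64.990
final: 64.990 2.818

Arc 1: start y=7.690, vy=17.940 → t=4.045, apex=24.094, x_land=28.396, impact vy=-21.742
  bounce: vy ← 0.6·21.742 = 13.045
Arc 2: start y=0.000, vy=13.045 → t=2.660, apex=8.674, x_land=47.067, impact vy=-13.045
  bounce: vy ← 0.6·13.045 = 7.827
Arc 3: start y=0.000, vy=7.827 → t=1.596, apex=3.123, x_land=58.269, impact vy=-7.827
  bounce: vy ← 0.6·7.827 = 4.696
Arc 4: start y=0.000, vy=4.696 → t=0.957, apex=1.124, x_land=64.990, impact vy=-4.696
  bounce: vy ← 0.6·4.696 = 2.818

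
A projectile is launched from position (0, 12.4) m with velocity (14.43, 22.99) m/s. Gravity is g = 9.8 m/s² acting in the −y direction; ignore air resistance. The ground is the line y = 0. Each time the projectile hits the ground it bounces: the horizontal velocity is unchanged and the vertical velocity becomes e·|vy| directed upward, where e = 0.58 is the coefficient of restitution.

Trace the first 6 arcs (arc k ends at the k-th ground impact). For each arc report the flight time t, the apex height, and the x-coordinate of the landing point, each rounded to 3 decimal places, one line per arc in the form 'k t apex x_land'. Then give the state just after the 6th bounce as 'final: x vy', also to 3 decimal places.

Arc 1: start y=12.400, vy=22.990 → t=5.180, apex=39.366, x_land=74.752, impact vy=-27.777
  bounce: vy ← 0.58·27.777 = 16.111
Arc 2: start y=0.000, vy=16.111 → t=3.288, apex=13.243, x_land=122.197, impact vy=-16.111
  bounce: vy ← 0.58·16.111 = 9.344
Arc 3: start y=0.000, vy=9.344 → t=1.907, apex=4.455, x_land=149.715, impact vy=-9.344
  bounce: vy ← 0.58·9.344 = 5.420
Arc 4: start y=0.000, vy=5.420 → t=1.106, apex=1.499, x_land=165.676, impact vy=-5.420
  bounce: vy ← 0.58·5.420 = 3.143
Arc 5: start y=0.000, vy=3.143 → t=0.642, apex=0.504, x_land=174.933, impact vy=-3.143
  bounce: vy ← 0.58·3.143 = 1.823
Arc 6: start y=0.000, vy=1.823 → t=0.372, apex=0.170, x_land=180.302, impact vy=-1.823
  bounce: vy ← 0.58·1.823 = 1.057

1 5.180 39.366 74.752
2 3.288 13.243 122.197
3 1.907 4.455 149.715
4 1.106 1.499 165.676
5 0.642 0.504 174.933
6 0.372 0.170 180.302
final: 180.302 1.057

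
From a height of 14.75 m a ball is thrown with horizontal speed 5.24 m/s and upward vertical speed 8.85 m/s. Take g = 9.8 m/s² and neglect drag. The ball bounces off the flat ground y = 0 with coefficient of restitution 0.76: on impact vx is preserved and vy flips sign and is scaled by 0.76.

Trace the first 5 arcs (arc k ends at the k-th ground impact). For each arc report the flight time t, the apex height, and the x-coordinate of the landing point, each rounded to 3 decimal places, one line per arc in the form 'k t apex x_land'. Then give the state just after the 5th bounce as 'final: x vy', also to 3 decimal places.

1 2.859 18.746 14.981
2 2.973 10.828 30.560
3 2.260 6.254 42.400
4 1.717 3.612 51.398
5 1.305 2.087 58.237
final: 58.237 4.860

Arc 1: start y=14.750, vy=8.850 → t=2.859, apex=18.746, x_land=14.981, impact vy=-19.168
  bounce: vy ← 0.76·19.168 = 14.568
Arc 2: start y=0.000, vy=14.568 → t=2.973, apex=10.828, x_land=30.560, impact vy=-14.568
  bounce: vy ← 0.76·14.568 = 11.072
Arc 3: start y=0.000, vy=11.072 → t=2.260, apex=6.254, x_land=42.400, impact vy=-11.072
  bounce: vy ← 0.76·11.072 = 8.414
Arc 4: start y=0.000, vy=8.414 → t=1.717, apex=3.612, x_land=51.398, impact vy=-8.414
  bounce: vy ← 0.76·8.414 = 6.395
Arc 5: start y=0.000, vy=6.395 → t=1.305, apex=2.087, x_land=58.237, impact vy=-6.395
  bounce: vy ← 0.76·6.395 = 4.860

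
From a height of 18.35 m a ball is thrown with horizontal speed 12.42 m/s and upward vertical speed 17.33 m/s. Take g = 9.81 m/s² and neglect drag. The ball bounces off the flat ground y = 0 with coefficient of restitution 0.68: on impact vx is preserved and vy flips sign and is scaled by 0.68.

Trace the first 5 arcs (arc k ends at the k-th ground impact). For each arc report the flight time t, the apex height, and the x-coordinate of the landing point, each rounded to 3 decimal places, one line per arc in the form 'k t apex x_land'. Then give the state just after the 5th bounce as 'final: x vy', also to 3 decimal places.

1 4.386 33.657 54.475
2 3.563 15.563 98.722
3 2.423 7.196 128.809
4 1.647 3.328 149.269
5 1.120 1.539 163.182
final: 163.182 3.736

Arc 1: start y=18.350, vy=17.330 → t=4.386, apex=33.657, x_land=54.475, impact vy=-25.697
  bounce: vy ← 0.68·25.697 = 17.474
Arc 2: start y=0.000, vy=17.474 → t=3.563, apex=15.563, x_land=98.722, impact vy=-17.474
  bounce: vy ← 0.68·17.474 = 11.882
Arc 3: start y=0.000, vy=11.882 → t=2.423, apex=7.196, x_land=128.809, impact vy=-11.882
  bounce: vy ← 0.68·11.882 = 8.080
Arc 4: start y=0.000, vy=8.080 → t=1.647, apex=3.328, x_land=149.269, impact vy=-8.080
  bounce: vy ← 0.68·8.080 = 5.494
Arc 5: start y=0.000, vy=5.494 → t=1.120, apex=1.539, x_land=163.182, impact vy=-5.494
  bounce: vy ← 0.68·5.494 = 3.736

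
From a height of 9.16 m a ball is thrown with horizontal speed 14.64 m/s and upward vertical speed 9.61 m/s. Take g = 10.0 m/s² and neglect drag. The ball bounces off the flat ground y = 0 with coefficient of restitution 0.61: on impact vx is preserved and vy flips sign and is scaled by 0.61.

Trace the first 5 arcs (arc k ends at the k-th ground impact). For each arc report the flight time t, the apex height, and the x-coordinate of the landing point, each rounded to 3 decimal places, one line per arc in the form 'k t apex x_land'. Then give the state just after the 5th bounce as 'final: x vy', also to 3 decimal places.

Arc 1: start y=9.160, vy=9.610 → t=2.621, apex=13.778, x_land=38.371, impact vy=-16.600
  bounce: vy ← 0.61·16.600 = 10.126
Arc 2: start y=0.000, vy=10.126 → t=2.025, apex=5.127, x_land=68.020, impact vy=-10.126
  bounce: vy ← 0.61·10.126 = 6.177
Arc 3: start y=0.000, vy=6.177 → t=1.235, apex=1.908, x_land=86.105, impact vy=-6.177
  bounce: vy ← 0.61·6.177 = 3.768
Arc 4: start y=0.000, vy=3.768 → t=0.754, apex=0.710, x_land=97.137, impact vy=-3.768
  bounce: vy ← 0.61·3.768 = 2.298
Arc 5: start y=0.000, vy=2.298 → t=0.460, apex=0.264, x_land=103.867, impact vy=-2.298
  bounce: vy ← 0.61·2.298 = 1.402

1 2.621 13.778 38.371
2 2.025 5.127 68.020
3 1.235 1.908 86.105
4 0.754 0.710 97.137
5 0.460 0.264 103.867
final: 103.867 1.402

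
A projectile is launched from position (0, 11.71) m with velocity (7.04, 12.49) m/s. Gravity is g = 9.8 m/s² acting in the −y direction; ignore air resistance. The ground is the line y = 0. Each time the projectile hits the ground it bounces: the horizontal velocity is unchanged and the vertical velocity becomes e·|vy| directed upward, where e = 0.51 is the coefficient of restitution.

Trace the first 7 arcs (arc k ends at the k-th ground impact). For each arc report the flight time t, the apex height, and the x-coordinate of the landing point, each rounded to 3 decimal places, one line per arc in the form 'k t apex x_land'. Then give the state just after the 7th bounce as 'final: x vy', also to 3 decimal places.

Arc 1: start y=11.710, vy=12.490 → t=3.278, apex=19.669, x_land=23.077, impact vy=-19.635
  bounce: vy ← 0.51·19.635 = 10.014
Arc 2: start y=0.000, vy=10.014 → t=2.044, apex=5.116, x_land=37.464, impact vy=-10.014
  bounce: vy ← 0.51·10.014 = 5.107
Arc 3: start y=0.000, vy=5.107 → t=1.042, apex=1.331, x_land=44.801, impact vy=-5.107
  bounce: vy ← 0.51·5.107 = 2.605
Arc 4: start y=0.000, vy=2.605 → t=0.532, apex=0.346, x_land=48.544, impact vy=-2.605
  bounce: vy ← 0.51·2.605 = 1.328
Arc 5: start y=0.000, vy=1.328 → t=0.271, apex=0.090, x_land=50.452, impact vy=-1.328
  bounce: vy ← 0.51·1.328 = 0.677
Arc 6: start y=0.000, vy=0.677 → t=0.138, apex=0.023, x_land=51.425, impact vy=-0.677
  bounce: vy ← 0.51·0.677 = 0.345
Arc 7: start y=0.000, vy=0.345 → t=0.071, apex=0.006, x_land=51.922, impact vy=-0.345
  bounce: vy ← 0.51·0.345 = 0.176

1 3.278 19.669 23.077
2 2.044 5.116 37.464
3 1.042 1.331 44.801
4 0.532 0.346 48.544
5 0.271 0.090 50.452
6 0.138 0.023 51.425
7 0.071 0.006 51.922
final: 51.922 0.176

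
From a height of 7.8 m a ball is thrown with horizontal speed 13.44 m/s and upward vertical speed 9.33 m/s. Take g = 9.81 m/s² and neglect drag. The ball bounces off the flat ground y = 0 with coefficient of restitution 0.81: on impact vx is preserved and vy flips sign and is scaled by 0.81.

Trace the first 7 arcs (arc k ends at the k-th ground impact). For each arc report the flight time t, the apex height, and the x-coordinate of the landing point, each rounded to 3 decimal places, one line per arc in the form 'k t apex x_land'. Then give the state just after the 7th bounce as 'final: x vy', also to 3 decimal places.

Arc 1: start y=7.800, vy=9.330 → t=2.531, apex=12.237, x_land=34.011, impact vy=-15.495
  bounce: vy ← 0.81·15.495 = 12.551
Arc 2: start y=0.000, vy=12.551 → t=2.559, apex=8.029, x_land=68.400, impact vy=-12.551
  bounce: vy ← 0.81·12.551 = 10.166
Arc 3: start y=0.000, vy=10.166 → t=2.073, apex=5.268, x_land=96.256, impact vy=-10.166
  bounce: vy ← 0.81·10.166 = 8.235
Arc 4: start y=0.000, vy=8.235 → t=1.679, apex=3.456, x_land=118.819, impact vy=-8.235
  bounce: vy ← 0.81·8.235 = 6.670
Arc 5: start y=0.000, vy=6.670 → t=1.360, apex=2.267, x_land=137.095, impact vy=-6.670
  bounce: vy ← 0.81·6.670 = 5.403
Arc 6: start y=0.000, vy=5.403 → t=1.101, apex=1.488, x_land=151.899, impact vy=-5.403
  bounce: vy ← 0.81·5.403 = 4.376
Arc 7: start y=0.000, vy=4.376 → t=0.892, apex=0.976, x_land=163.889, impact vy=-4.376
  bounce: vy ← 0.81·4.376 = 3.545

1 2.531 12.237 34.011
2 2.559 8.029 68.400
3 2.073 5.268 96.256
4 1.679 3.456 118.819
5 1.360 2.267 137.095
6 1.101 1.488 151.899
7 0.892 0.976 163.889
final: 163.889 3.545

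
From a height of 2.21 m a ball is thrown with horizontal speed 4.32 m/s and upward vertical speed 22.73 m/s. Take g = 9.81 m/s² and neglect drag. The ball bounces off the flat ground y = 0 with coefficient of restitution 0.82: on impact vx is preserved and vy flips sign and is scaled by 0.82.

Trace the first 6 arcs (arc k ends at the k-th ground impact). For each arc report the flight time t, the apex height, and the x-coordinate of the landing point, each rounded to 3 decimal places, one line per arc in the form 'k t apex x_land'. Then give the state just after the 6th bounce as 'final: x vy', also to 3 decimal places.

Arc 1: start y=2.210, vy=22.730 → t=4.729, apex=28.543, x_land=20.431, impact vy=-23.665
  bounce: vy ← 0.82·23.665 = 19.405
Arc 2: start y=0.000, vy=19.405 → t=3.956, apex=19.192, x_land=37.521, impact vy=-19.405
  bounce: vy ← 0.82·19.405 = 15.912
Arc 3: start y=0.000, vy=15.912 → t=3.244, apex=12.905, x_land=51.536, impact vy=-15.912
  bounce: vy ← 0.82·15.912 = 13.048
Arc 4: start y=0.000, vy=13.048 → t=2.660, apex=8.677, x_land=63.027, impact vy=-13.048
  bounce: vy ← 0.82·13.048 = 10.699
Arc 5: start y=0.000, vy=10.699 → t=2.181, apex=5.835, x_land=72.451, impact vy=-10.699
  bounce: vy ← 0.82·10.699 = 8.773
Arc 6: start y=0.000, vy=8.773 → t=1.789, apex=3.923, x_land=80.178, impact vy=-8.773
  bounce: vy ← 0.82·8.773 = 7.194

1 4.729 28.543 20.431
2 3.956 19.192 37.521
3 3.244 12.905 51.536
4 2.660 8.677 63.027
5 2.181 5.835 72.451
6 1.789 3.923 80.178
final: 80.178 7.194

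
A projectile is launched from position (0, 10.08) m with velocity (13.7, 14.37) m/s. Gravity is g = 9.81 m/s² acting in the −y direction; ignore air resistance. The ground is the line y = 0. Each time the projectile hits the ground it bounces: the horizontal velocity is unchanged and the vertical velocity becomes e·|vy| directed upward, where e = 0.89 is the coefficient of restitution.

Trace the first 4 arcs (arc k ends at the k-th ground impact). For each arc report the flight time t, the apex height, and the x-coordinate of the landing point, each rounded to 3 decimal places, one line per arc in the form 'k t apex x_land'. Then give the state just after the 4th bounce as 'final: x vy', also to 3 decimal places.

1 3.514 20.605 48.147
2 3.648 16.321 98.128
3 3.247 12.928 142.612
4 2.890 10.240 182.202
final: 182.202 12.615

Arc 1: start y=10.080, vy=14.370 → t=3.514, apex=20.605, x_land=48.147, impact vy=-20.106
  bounce: vy ← 0.89·20.106 = 17.895
Arc 2: start y=0.000, vy=17.895 → t=3.648, apex=16.321, x_land=98.128, impact vy=-17.895
  bounce: vy ← 0.89·17.895 = 15.926
Arc 3: start y=0.000, vy=15.926 → t=3.247, apex=12.928, x_land=142.612, impact vy=-15.926
  bounce: vy ← 0.89·15.926 = 14.174
Arc 4: start y=0.000, vy=14.174 → t=2.890, apex=10.240, x_land=182.202, impact vy=-14.174
  bounce: vy ← 0.89·14.174 = 12.615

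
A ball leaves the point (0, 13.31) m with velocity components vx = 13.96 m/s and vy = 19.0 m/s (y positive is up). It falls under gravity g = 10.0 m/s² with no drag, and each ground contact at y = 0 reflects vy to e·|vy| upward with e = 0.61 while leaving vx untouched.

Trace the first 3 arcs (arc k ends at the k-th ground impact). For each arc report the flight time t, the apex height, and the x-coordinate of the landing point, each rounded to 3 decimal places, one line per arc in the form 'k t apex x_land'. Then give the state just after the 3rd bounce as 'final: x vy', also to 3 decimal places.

1 4.404 31.360 61.485
2 3.055 11.669 104.138
3 1.864 4.342 130.156
final: 130.156 5.685

Arc 1: start y=13.310, vy=19.000 → t=4.404, apex=31.360, x_land=61.485, impact vy=-25.044
  bounce: vy ← 0.61·25.044 = 15.277
Arc 2: start y=0.000, vy=15.277 → t=3.055, apex=11.669, x_land=104.138, impact vy=-15.277
  bounce: vy ← 0.61·15.277 = 9.319
Arc 3: start y=0.000, vy=9.319 → t=1.864, apex=4.342, x_land=130.156, impact vy=-9.319
  bounce: vy ← 0.61·9.319 = 5.685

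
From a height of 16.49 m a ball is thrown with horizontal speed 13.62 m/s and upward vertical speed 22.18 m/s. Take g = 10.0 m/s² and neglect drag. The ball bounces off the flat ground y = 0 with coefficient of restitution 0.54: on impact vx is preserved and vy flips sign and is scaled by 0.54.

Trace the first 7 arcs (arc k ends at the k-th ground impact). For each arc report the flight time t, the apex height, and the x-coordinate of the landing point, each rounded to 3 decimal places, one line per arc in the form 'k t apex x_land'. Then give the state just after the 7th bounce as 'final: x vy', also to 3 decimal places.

Arc 1: start y=16.490, vy=22.180 → t=5.085, apex=41.088, x_land=69.253, impact vy=-28.666
  bounce: vy ← 0.54·28.666 = 15.480
Arc 2: start y=0.000, vy=15.480 → t=3.096, apex=11.981, x_land=111.419, impact vy=-15.480
  bounce: vy ← 0.54·15.480 = 8.359
Arc 3: start y=0.000, vy=8.359 → t=1.672, apex=3.494, x_land=134.190, impact vy=-8.359
  bounce: vy ← 0.54·8.359 = 4.514
Arc 4: start y=0.000, vy=4.514 → t=0.903, apex=1.019, x_land=146.485, impact vy=-4.514
  bounce: vy ← 0.54·4.514 = 2.438
Arc 5: start y=0.000, vy=2.438 → t=0.488, apex=0.297, x_land=153.125, impact vy=-2.438
  bounce: vy ← 0.54·2.438 = 1.316
Arc 6: start y=0.000, vy=1.316 → t=0.263, apex=0.087, x_land=156.711, impact vy=-1.316
  bounce: vy ← 0.54·1.316 = 0.711
Arc 7: start y=0.000, vy=0.711 → t=0.142, apex=0.025, x_land=158.647, impact vy=-0.711
  bounce: vy ← 0.54·0.711 = 0.384

1 5.085 41.088 69.253
2 3.096 11.981 111.419
3 1.672 3.494 134.190
4 0.903 1.019 146.485
5 0.488 0.297 153.125
6 0.263 0.087 156.711
7 0.142 0.025 158.647
final: 158.647 0.384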